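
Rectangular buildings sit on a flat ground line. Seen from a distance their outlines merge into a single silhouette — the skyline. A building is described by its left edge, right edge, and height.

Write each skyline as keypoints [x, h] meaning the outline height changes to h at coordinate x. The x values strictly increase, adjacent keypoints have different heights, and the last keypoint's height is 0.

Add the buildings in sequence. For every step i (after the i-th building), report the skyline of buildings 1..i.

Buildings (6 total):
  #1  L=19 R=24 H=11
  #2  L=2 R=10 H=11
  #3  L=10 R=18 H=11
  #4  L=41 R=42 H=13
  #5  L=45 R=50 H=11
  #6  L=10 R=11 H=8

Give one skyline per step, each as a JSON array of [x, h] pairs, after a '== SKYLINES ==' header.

== SKYLINES ==
[[19,11],[24,0]]
[[2,11],[10,0],[19,11],[24,0]]
[[2,11],[18,0],[19,11],[24,0]]
[[2,11],[18,0],[19,11],[24,0],[41,13],[42,0]]
[[2,11],[18,0],[19,11],[24,0],[41,13],[42,0],[45,11],[50,0]]
[[2,11],[18,0],[19,11],[24,0],[41,13],[42,0],[45,11],[50,0]]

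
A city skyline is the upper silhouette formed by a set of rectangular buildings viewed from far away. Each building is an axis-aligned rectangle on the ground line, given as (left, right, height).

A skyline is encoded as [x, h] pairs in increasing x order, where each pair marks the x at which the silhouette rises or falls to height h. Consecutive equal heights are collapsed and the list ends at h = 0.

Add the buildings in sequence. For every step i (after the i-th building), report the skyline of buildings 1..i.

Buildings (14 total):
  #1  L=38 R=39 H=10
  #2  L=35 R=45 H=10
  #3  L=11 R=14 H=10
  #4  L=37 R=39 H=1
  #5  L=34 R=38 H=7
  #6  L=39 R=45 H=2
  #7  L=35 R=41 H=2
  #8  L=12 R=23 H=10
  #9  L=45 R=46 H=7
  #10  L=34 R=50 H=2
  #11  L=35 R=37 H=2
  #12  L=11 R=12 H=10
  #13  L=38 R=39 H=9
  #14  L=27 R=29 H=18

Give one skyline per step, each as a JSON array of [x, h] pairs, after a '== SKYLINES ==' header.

== SKYLINES ==
[[38,10],[39,0]]
[[35,10],[45,0]]
[[11,10],[14,0],[35,10],[45,0]]
[[11,10],[14,0],[35,10],[45,0]]
[[11,10],[14,0],[34,7],[35,10],[45,0]]
[[11,10],[14,0],[34,7],[35,10],[45,0]]
[[11,10],[14,0],[34,7],[35,10],[45,0]]
[[11,10],[23,0],[34,7],[35,10],[45,0]]
[[11,10],[23,0],[34,7],[35,10],[45,7],[46,0]]
[[11,10],[23,0],[34,7],[35,10],[45,7],[46,2],[50,0]]
[[11,10],[23,0],[34,7],[35,10],[45,7],[46,2],[50,0]]
[[11,10],[23,0],[34,7],[35,10],[45,7],[46,2],[50,0]]
[[11,10],[23,0],[34,7],[35,10],[45,7],[46,2],[50,0]]
[[11,10],[23,0],[27,18],[29,0],[34,7],[35,10],[45,7],[46,2],[50,0]]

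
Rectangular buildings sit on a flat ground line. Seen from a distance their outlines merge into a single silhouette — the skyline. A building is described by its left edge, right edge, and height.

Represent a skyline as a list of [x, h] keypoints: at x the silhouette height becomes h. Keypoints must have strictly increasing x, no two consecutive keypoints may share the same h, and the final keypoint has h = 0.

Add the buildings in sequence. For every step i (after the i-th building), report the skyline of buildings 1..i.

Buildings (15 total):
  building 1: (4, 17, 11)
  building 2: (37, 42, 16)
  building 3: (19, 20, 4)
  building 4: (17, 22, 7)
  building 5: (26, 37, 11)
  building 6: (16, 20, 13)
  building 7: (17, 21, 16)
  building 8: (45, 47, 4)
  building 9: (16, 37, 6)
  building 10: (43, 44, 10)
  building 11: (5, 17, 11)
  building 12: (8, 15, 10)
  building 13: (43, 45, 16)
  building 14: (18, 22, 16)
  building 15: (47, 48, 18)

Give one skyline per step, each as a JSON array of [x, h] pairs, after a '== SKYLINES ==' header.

== SKYLINES ==
[[4,11],[17,0]]
[[4,11],[17,0],[37,16],[42,0]]
[[4,11],[17,0],[19,4],[20,0],[37,16],[42,0]]
[[4,11],[17,7],[22,0],[37,16],[42,0]]
[[4,11],[17,7],[22,0],[26,11],[37,16],[42,0]]
[[4,11],[16,13],[20,7],[22,0],[26,11],[37,16],[42,0]]
[[4,11],[16,13],[17,16],[21,7],[22,0],[26,11],[37,16],[42,0]]
[[4,11],[16,13],[17,16],[21,7],[22,0],[26,11],[37,16],[42,0],[45,4],[47,0]]
[[4,11],[16,13],[17,16],[21,7],[22,6],[26,11],[37,16],[42,0],[45,4],[47,0]]
[[4,11],[16,13],[17,16],[21,7],[22,6],[26,11],[37,16],[42,0],[43,10],[44,0],[45,4],[47,0]]
[[4,11],[16,13],[17,16],[21,7],[22,6],[26,11],[37,16],[42,0],[43,10],[44,0],[45,4],[47,0]]
[[4,11],[16,13],[17,16],[21,7],[22,6],[26,11],[37,16],[42,0],[43,10],[44,0],[45,4],[47,0]]
[[4,11],[16,13],[17,16],[21,7],[22,6],[26,11],[37,16],[42,0],[43,16],[45,4],[47,0]]
[[4,11],[16,13],[17,16],[22,6],[26,11],[37,16],[42,0],[43,16],[45,4],[47,0]]
[[4,11],[16,13],[17,16],[22,6],[26,11],[37,16],[42,0],[43,16],[45,4],[47,18],[48,0]]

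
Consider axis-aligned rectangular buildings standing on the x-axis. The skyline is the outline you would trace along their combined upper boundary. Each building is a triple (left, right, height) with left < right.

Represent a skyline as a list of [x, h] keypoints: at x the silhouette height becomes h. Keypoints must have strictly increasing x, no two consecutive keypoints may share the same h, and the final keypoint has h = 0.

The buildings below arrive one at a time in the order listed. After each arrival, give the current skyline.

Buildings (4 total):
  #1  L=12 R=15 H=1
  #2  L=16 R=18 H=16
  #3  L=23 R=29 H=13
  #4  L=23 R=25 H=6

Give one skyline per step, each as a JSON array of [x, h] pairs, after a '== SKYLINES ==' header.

== SKYLINES ==
[[12,1],[15,0]]
[[12,1],[15,0],[16,16],[18,0]]
[[12,1],[15,0],[16,16],[18,0],[23,13],[29,0]]
[[12,1],[15,0],[16,16],[18,0],[23,13],[29,0]]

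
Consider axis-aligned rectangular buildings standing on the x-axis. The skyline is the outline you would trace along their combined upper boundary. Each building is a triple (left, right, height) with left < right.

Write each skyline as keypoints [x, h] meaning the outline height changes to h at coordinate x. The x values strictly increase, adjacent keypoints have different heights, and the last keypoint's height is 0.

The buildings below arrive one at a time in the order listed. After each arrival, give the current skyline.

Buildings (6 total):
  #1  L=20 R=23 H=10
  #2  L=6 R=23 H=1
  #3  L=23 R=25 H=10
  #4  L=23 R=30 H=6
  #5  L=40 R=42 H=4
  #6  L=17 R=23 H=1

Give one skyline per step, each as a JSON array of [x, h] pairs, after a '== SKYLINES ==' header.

== SKYLINES ==
[[20,10],[23,0]]
[[6,1],[20,10],[23,0]]
[[6,1],[20,10],[25,0]]
[[6,1],[20,10],[25,6],[30,0]]
[[6,1],[20,10],[25,6],[30,0],[40,4],[42,0]]
[[6,1],[20,10],[25,6],[30,0],[40,4],[42,0]]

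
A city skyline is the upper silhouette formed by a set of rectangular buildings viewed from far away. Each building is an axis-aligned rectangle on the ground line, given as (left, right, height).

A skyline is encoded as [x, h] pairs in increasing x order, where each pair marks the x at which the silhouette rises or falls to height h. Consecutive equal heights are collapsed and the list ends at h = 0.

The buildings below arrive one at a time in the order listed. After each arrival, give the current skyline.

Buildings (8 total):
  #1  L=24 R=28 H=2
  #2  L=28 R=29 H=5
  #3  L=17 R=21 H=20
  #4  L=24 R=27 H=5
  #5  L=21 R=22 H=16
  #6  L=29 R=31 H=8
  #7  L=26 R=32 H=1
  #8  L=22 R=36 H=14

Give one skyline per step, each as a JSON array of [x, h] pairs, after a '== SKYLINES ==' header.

== SKYLINES ==
[[24,2],[28,0]]
[[24,2],[28,5],[29,0]]
[[17,20],[21,0],[24,2],[28,5],[29,0]]
[[17,20],[21,0],[24,5],[27,2],[28,5],[29,0]]
[[17,20],[21,16],[22,0],[24,5],[27,2],[28,5],[29,0]]
[[17,20],[21,16],[22,0],[24,5],[27,2],[28,5],[29,8],[31,0]]
[[17,20],[21,16],[22,0],[24,5],[27,2],[28,5],[29,8],[31,1],[32,0]]
[[17,20],[21,16],[22,14],[36,0]]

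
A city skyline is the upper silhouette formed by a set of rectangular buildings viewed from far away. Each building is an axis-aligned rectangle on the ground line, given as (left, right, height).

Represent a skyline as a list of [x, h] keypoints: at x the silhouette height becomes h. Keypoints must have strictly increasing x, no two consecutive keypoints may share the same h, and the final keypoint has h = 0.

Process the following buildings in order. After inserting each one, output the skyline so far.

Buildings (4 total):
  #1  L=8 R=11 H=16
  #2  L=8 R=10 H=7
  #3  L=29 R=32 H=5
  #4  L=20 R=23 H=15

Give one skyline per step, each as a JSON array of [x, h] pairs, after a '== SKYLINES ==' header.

== SKYLINES ==
[[8,16],[11,0]]
[[8,16],[11,0]]
[[8,16],[11,0],[29,5],[32,0]]
[[8,16],[11,0],[20,15],[23,0],[29,5],[32,0]]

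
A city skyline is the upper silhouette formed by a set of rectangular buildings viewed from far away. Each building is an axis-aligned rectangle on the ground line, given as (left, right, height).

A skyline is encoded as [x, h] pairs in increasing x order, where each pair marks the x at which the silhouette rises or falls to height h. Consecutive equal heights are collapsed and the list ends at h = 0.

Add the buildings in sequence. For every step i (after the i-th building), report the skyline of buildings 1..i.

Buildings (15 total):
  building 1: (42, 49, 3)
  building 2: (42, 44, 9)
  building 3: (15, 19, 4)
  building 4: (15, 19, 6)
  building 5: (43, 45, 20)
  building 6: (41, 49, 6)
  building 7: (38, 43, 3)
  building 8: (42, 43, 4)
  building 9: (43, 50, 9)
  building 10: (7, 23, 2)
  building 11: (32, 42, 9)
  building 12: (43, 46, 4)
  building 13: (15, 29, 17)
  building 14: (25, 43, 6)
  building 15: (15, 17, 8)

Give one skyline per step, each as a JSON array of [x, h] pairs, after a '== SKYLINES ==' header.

== SKYLINES ==
[[42,3],[49,0]]
[[42,9],[44,3],[49,0]]
[[15,4],[19,0],[42,9],[44,3],[49,0]]
[[15,6],[19,0],[42,9],[44,3],[49,0]]
[[15,6],[19,0],[42,9],[43,20],[45,3],[49,0]]
[[15,6],[19,0],[41,6],[42,9],[43,20],[45,6],[49,0]]
[[15,6],[19,0],[38,3],[41,6],[42,9],[43,20],[45,6],[49,0]]
[[15,6],[19,0],[38,3],[41,6],[42,9],[43,20],[45,6],[49,0]]
[[15,6],[19,0],[38,3],[41,6],[42,9],[43,20],[45,9],[50,0]]
[[7,2],[15,6],[19,2],[23,0],[38,3],[41,6],[42,9],[43,20],[45,9],[50,0]]
[[7,2],[15,6],[19,2],[23,0],[32,9],[43,20],[45,9],[50,0]]
[[7,2],[15,6],[19,2],[23,0],[32,9],[43,20],[45,9],[50,0]]
[[7,2],[15,17],[29,0],[32,9],[43,20],[45,9],[50,0]]
[[7,2],[15,17],[29,6],[32,9],[43,20],[45,9],[50,0]]
[[7,2],[15,17],[29,6],[32,9],[43,20],[45,9],[50,0]]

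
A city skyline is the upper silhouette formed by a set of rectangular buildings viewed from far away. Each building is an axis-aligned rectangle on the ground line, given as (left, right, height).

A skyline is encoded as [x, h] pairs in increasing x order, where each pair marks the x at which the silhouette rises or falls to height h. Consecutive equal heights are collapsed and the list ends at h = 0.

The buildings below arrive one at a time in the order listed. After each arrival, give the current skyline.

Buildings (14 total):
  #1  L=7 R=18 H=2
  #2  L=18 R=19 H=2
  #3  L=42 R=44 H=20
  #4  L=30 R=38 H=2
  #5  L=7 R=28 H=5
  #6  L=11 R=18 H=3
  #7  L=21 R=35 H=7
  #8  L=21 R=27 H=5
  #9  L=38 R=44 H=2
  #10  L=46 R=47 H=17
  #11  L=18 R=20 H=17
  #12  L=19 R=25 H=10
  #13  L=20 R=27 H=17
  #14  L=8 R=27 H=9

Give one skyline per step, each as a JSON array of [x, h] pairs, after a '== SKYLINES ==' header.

== SKYLINES ==
[[7,2],[18,0]]
[[7,2],[19,0]]
[[7,2],[19,0],[42,20],[44,0]]
[[7,2],[19,0],[30,2],[38,0],[42,20],[44,0]]
[[7,5],[28,0],[30,2],[38,0],[42,20],[44,0]]
[[7,5],[28,0],[30,2],[38,0],[42,20],[44,0]]
[[7,5],[21,7],[35,2],[38,0],[42,20],[44,0]]
[[7,5],[21,7],[35,2],[38,0],[42,20],[44,0]]
[[7,5],[21,7],[35,2],[42,20],[44,0]]
[[7,5],[21,7],[35,2],[42,20],[44,0],[46,17],[47,0]]
[[7,5],[18,17],[20,5],[21,7],[35,2],[42,20],[44,0],[46,17],[47,0]]
[[7,5],[18,17],[20,10],[25,7],[35,2],[42,20],[44,0],[46,17],[47,0]]
[[7,5],[18,17],[27,7],[35,2],[42,20],[44,0],[46,17],[47,0]]
[[7,5],[8,9],[18,17],[27,7],[35,2],[42,20],[44,0],[46,17],[47,0]]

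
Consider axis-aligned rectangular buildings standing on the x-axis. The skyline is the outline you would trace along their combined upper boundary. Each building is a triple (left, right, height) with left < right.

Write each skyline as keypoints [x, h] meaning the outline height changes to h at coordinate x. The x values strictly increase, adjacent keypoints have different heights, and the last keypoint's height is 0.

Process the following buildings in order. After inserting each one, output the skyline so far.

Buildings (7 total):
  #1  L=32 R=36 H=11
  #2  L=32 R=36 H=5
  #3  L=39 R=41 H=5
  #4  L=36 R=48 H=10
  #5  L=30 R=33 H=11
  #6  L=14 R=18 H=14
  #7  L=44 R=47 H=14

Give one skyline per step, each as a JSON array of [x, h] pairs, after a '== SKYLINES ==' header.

== SKYLINES ==
[[32,11],[36,0]]
[[32,11],[36,0]]
[[32,11],[36,0],[39,5],[41,0]]
[[32,11],[36,10],[48,0]]
[[30,11],[36,10],[48,0]]
[[14,14],[18,0],[30,11],[36,10],[48,0]]
[[14,14],[18,0],[30,11],[36,10],[44,14],[47,10],[48,0]]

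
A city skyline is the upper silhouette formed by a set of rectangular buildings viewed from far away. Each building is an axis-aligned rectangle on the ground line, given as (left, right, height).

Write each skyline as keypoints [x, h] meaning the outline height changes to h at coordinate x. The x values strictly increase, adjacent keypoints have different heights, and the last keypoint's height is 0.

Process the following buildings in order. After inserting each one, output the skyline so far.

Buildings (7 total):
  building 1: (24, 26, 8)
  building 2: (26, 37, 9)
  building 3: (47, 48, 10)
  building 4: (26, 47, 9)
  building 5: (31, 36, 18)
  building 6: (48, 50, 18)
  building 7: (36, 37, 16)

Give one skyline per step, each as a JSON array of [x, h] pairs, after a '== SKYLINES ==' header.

== SKYLINES ==
[[24,8],[26,0]]
[[24,8],[26,9],[37,0]]
[[24,8],[26,9],[37,0],[47,10],[48,0]]
[[24,8],[26,9],[47,10],[48,0]]
[[24,8],[26,9],[31,18],[36,9],[47,10],[48,0]]
[[24,8],[26,9],[31,18],[36,9],[47,10],[48,18],[50,0]]
[[24,8],[26,9],[31,18],[36,16],[37,9],[47,10],[48,18],[50,0]]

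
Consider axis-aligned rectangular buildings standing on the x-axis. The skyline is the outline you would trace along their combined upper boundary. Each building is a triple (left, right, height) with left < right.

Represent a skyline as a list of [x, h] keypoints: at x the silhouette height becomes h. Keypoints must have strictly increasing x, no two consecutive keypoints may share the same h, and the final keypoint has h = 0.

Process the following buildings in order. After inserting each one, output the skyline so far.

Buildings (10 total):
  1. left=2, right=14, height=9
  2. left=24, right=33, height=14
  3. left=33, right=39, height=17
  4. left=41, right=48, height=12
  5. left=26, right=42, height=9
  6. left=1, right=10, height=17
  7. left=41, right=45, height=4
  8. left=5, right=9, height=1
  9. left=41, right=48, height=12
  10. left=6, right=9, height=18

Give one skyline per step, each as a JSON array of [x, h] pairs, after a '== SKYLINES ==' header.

== SKYLINES ==
[[2,9],[14,0]]
[[2,9],[14,0],[24,14],[33,0]]
[[2,9],[14,0],[24,14],[33,17],[39,0]]
[[2,9],[14,0],[24,14],[33,17],[39,0],[41,12],[48,0]]
[[2,9],[14,0],[24,14],[33,17],[39,9],[41,12],[48,0]]
[[1,17],[10,9],[14,0],[24,14],[33,17],[39,9],[41,12],[48,0]]
[[1,17],[10,9],[14,0],[24,14],[33,17],[39,9],[41,12],[48,0]]
[[1,17],[10,9],[14,0],[24,14],[33,17],[39,9],[41,12],[48,0]]
[[1,17],[10,9],[14,0],[24,14],[33,17],[39,9],[41,12],[48,0]]
[[1,17],[6,18],[9,17],[10,9],[14,0],[24,14],[33,17],[39,9],[41,12],[48,0]]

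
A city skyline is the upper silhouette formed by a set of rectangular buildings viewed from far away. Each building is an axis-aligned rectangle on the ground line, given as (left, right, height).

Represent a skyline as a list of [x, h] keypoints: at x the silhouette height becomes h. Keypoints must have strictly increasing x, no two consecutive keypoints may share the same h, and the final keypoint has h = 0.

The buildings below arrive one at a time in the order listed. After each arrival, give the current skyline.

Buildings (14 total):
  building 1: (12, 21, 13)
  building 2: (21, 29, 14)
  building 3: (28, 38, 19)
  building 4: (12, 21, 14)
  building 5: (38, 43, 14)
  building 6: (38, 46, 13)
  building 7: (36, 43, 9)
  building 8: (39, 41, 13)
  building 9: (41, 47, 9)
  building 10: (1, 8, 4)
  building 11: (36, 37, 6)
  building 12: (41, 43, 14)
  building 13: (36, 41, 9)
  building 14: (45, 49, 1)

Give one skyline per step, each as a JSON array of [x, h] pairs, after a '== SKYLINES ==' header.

== SKYLINES ==
[[12,13],[21,0]]
[[12,13],[21,14],[29,0]]
[[12,13],[21,14],[28,19],[38,0]]
[[12,14],[28,19],[38,0]]
[[12,14],[28,19],[38,14],[43,0]]
[[12,14],[28,19],[38,14],[43,13],[46,0]]
[[12,14],[28,19],[38,14],[43,13],[46,0]]
[[12,14],[28,19],[38,14],[43,13],[46,0]]
[[12,14],[28,19],[38,14],[43,13],[46,9],[47,0]]
[[1,4],[8,0],[12,14],[28,19],[38,14],[43,13],[46,9],[47,0]]
[[1,4],[8,0],[12,14],[28,19],[38,14],[43,13],[46,9],[47,0]]
[[1,4],[8,0],[12,14],[28,19],[38,14],[43,13],[46,9],[47,0]]
[[1,4],[8,0],[12,14],[28,19],[38,14],[43,13],[46,9],[47,0]]
[[1,4],[8,0],[12,14],[28,19],[38,14],[43,13],[46,9],[47,1],[49,0]]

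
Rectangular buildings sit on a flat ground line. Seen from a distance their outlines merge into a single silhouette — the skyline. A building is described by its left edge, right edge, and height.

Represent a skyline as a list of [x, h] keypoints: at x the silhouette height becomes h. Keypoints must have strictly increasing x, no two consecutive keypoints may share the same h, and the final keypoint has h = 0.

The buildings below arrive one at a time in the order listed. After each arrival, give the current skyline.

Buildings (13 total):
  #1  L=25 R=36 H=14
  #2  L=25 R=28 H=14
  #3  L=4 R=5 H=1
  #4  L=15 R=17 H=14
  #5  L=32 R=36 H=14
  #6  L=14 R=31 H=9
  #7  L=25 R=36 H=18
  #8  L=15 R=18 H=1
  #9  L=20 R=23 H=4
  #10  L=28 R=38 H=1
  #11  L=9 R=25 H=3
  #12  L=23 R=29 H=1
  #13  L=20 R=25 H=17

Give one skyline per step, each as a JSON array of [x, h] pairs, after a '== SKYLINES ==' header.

== SKYLINES ==
[[25,14],[36,0]]
[[25,14],[36,0]]
[[4,1],[5,0],[25,14],[36,0]]
[[4,1],[5,0],[15,14],[17,0],[25,14],[36,0]]
[[4,1],[5,0],[15,14],[17,0],[25,14],[36,0]]
[[4,1],[5,0],[14,9],[15,14],[17,9],[25,14],[36,0]]
[[4,1],[5,0],[14,9],[15,14],[17,9],[25,18],[36,0]]
[[4,1],[5,0],[14,9],[15,14],[17,9],[25,18],[36,0]]
[[4,1],[5,0],[14,9],[15,14],[17,9],[25,18],[36,0]]
[[4,1],[5,0],[14,9],[15,14],[17,9],[25,18],[36,1],[38,0]]
[[4,1],[5,0],[9,3],[14,9],[15,14],[17,9],[25,18],[36,1],[38,0]]
[[4,1],[5,0],[9,3],[14,9],[15,14],[17,9],[25,18],[36,1],[38,0]]
[[4,1],[5,0],[9,3],[14,9],[15,14],[17,9],[20,17],[25,18],[36,1],[38,0]]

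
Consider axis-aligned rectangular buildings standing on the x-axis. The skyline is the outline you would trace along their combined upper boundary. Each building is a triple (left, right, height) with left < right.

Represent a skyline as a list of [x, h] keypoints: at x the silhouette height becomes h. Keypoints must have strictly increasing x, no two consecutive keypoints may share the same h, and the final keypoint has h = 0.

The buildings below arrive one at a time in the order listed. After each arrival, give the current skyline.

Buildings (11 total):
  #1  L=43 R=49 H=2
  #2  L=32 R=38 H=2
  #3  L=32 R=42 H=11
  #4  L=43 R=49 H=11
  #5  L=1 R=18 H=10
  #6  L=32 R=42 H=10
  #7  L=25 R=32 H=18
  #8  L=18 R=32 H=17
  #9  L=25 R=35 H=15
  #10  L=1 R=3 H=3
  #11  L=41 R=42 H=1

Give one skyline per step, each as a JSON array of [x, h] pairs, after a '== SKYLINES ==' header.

== SKYLINES ==
[[43,2],[49,0]]
[[32,2],[38,0],[43,2],[49,0]]
[[32,11],[42,0],[43,2],[49,0]]
[[32,11],[42,0],[43,11],[49,0]]
[[1,10],[18,0],[32,11],[42,0],[43,11],[49,0]]
[[1,10],[18,0],[32,11],[42,0],[43,11],[49,0]]
[[1,10],[18,0],[25,18],[32,11],[42,0],[43,11],[49,0]]
[[1,10],[18,17],[25,18],[32,11],[42,0],[43,11],[49,0]]
[[1,10],[18,17],[25,18],[32,15],[35,11],[42,0],[43,11],[49,0]]
[[1,10],[18,17],[25,18],[32,15],[35,11],[42,0],[43,11],[49,0]]
[[1,10],[18,17],[25,18],[32,15],[35,11],[42,0],[43,11],[49,0]]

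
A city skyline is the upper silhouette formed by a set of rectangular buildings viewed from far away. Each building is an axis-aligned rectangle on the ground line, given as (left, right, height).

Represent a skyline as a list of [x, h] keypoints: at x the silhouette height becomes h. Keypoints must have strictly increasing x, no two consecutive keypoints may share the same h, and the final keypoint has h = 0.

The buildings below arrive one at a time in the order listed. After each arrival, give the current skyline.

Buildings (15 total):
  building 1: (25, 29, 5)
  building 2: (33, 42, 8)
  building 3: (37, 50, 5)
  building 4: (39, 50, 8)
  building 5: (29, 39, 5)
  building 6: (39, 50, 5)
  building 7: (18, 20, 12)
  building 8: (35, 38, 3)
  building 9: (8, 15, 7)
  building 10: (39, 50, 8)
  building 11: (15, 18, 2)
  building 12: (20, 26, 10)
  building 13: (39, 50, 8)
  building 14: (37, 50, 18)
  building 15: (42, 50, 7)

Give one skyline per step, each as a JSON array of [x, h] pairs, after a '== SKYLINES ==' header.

== SKYLINES ==
[[25,5],[29,0]]
[[25,5],[29,0],[33,8],[42,0]]
[[25,5],[29,0],[33,8],[42,5],[50,0]]
[[25,5],[29,0],[33,8],[50,0]]
[[25,5],[33,8],[50,0]]
[[25,5],[33,8],[50,0]]
[[18,12],[20,0],[25,5],[33,8],[50,0]]
[[18,12],[20,0],[25,5],[33,8],[50,0]]
[[8,7],[15,0],[18,12],[20,0],[25,5],[33,8],[50,0]]
[[8,7],[15,0],[18,12],[20,0],[25,5],[33,8],[50,0]]
[[8,7],[15,2],[18,12],[20,0],[25,5],[33,8],[50,0]]
[[8,7],[15,2],[18,12],[20,10],[26,5],[33,8],[50,0]]
[[8,7],[15,2],[18,12],[20,10],[26,5],[33,8],[50,0]]
[[8,7],[15,2],[18,12],[20,10],[26,5],[33,8],[37,18],[50,0]]
[[8,7],[15,2],[18,12],[20,10],[26,5],[33,8],[37,18],[50,0]]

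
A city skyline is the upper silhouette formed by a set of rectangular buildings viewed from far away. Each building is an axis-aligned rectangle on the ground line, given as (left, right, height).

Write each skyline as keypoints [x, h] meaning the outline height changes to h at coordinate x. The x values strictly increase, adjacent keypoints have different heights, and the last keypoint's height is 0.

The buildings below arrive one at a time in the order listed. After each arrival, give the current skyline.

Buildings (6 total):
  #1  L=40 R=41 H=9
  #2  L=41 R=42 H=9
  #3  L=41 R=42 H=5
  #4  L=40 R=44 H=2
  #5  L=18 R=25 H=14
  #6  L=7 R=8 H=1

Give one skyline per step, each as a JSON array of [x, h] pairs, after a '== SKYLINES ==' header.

== SKYLINES ==
[[40,9],[41,0]]
[[40,9],[42,0]]
[[40,9],[42,0]]
[[40,9],[42,2],[44,0]]
[[18,14],[25,0],[40,9],[42,2],[44,0]]
[[7,1],[8,0],[18,14],[25,0],[40,9],[42,2],[44,0]]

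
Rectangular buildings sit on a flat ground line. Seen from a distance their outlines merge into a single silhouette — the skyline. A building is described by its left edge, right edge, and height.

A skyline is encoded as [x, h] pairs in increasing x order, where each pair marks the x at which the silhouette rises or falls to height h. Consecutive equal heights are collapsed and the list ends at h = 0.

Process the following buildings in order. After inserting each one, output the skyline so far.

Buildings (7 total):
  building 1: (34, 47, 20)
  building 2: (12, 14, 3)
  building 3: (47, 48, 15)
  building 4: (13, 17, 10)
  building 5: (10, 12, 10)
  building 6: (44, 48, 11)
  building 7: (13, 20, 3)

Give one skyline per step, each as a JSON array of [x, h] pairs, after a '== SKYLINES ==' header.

== SKYLINES ==
[[34,20],[47,0]]
[[12,3],[14,0],[34,20],[47,0]]
[[12,3],[14,0],[34,20],[47,15],[48,0]]
[[12,3],[13,10],[17,0],[34,20],[47,15],[48,0]]
[[10,10],[12,3],[13,10],[17,0],[34,20],[47,15],[48,0]]
[[10,10],[12,3],[13,10],[17,0],[34,20],[47,15],[48,0]]
[[10,10],[12,3],[13,10],[17,3],[20,0],[34,20],[47,15],[48,0]]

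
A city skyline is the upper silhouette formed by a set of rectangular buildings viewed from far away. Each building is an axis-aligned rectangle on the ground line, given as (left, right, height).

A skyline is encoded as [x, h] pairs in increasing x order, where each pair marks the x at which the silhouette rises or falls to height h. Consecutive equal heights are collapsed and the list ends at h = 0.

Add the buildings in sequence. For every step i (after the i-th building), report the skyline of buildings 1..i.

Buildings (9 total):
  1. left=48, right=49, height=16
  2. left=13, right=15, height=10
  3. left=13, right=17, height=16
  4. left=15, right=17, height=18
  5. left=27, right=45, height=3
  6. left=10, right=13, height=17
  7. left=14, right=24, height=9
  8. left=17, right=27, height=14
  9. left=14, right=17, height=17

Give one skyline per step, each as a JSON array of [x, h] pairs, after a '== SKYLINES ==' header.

== SKYLINES ==
[[48,16],[49,0]]
[[13,10],[15,0],[48,16],[49,0]]
[[13,16],[17,0],[48,16],[49,0]]
[[13,16],[15,18],[17,0],[48,16],[49,0]]
[[13,16],[15,18],[17,0],[27,3],[45,0],[48,16],[49,0]]
[[10,17],[13,16],[15,18],[17,0],[27,3],[45,0],[48,16],[49,0]]
[[10,17],[13,16],[15,18],[17,9],[24,0],[27,3],[45,0],[48,16],[49,0]]
[[10,17],[13,16],[15,18],[17,14],[27,3],[45,0],[48,16],[49,0]]
[[10,17],[13,16],[14,17],[15,18],[17,14],[27,3],[45,0],[48,16],[49,0]]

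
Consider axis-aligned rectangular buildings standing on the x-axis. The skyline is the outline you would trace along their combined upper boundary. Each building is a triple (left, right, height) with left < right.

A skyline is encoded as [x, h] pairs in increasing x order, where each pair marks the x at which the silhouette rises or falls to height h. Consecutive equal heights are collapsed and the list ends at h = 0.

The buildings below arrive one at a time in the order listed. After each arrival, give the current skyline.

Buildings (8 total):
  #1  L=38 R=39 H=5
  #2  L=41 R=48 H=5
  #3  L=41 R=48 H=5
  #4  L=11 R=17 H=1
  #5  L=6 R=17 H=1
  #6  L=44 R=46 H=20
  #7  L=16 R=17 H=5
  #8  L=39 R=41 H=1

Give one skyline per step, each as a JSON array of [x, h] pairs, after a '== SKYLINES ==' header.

== SKYLINES ==
[[38,5],[39,0]]
[[38,5],[39,0],[41,5],[48,0]]
[[38,5],[39,0],[41,5],[48,0]]
[[11,1],[17,0],[38,5],[39,0],[41,5],[48,0]]
[[6,1],[17,0],[38,5],[39,0],[41,5],[48,0]]
[[6,1],[17,0],[38,5],[39,0],[41,5],[44,20],[46,5],[48,0]]
[[6,1],[16,5],[17,0],[38,5],[39,0],[41,5],[44,20],[46,5],[48,0]]
[[6,1],[16,5],[17,0],[38,5],[39,1],[41,5],[44,20],[46,5],[48,0]]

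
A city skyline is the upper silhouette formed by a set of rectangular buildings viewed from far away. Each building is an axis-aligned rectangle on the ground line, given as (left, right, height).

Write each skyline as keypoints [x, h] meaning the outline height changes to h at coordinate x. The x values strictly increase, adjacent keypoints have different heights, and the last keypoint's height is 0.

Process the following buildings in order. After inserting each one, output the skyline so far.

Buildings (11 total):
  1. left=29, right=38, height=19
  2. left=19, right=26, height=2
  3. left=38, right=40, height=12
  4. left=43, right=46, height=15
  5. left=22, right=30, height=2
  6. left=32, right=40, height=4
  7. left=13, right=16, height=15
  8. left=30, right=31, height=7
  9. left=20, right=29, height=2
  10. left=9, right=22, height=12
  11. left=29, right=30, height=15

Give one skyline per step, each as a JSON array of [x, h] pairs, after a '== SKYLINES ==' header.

== SKYLINES ==
[[29,19],[38,0]]
[[19,2],[26,0],[29,19],[38,0]]
[[19,2],[26,0],[29,19],[38,12],[40,0]]
[[19,2],[26,0],[29,19],[38,12],[40,0],[43,15],[46,0]]
[[19,2],[29,19],[38,12],[40,0],[43,15],[46,0]]
[[19,2],[29,19],[38,12],[40,0],[43,15],[46,0]]
[[13,15],[16,0],[19,2],[29,19],[38,12],[40,0],[43,15],[46,0]]
[[13,15],[16,0],[19,2],[29,19],[38,12],[40,0],[43,15],[46,0]]
[[13,15],[16,0],[19,2],[29,19],[38,12],[40,0],[43,15],[46,0]]
[[9,12],[13,15],[16,12],[22,2],[29,19],[38,12],[40,0],[43,15],[46,0]]
[[9,12],[13,15],[16,12],[22,2],[29,19],[38,12],[40,0],[43,15],[46,0]]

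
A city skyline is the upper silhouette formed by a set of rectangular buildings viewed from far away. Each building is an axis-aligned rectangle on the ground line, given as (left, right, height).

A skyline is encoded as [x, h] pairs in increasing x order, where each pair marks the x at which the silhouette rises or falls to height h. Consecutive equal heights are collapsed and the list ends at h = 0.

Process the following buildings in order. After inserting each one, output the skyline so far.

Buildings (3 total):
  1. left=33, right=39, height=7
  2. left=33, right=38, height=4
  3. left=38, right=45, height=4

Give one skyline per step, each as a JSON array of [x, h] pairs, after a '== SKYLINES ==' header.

== SKYLINES ==
[[33,7],[39,0]]
[[33,7],[39,0]]
[[33,7],[39,4],[45,0]]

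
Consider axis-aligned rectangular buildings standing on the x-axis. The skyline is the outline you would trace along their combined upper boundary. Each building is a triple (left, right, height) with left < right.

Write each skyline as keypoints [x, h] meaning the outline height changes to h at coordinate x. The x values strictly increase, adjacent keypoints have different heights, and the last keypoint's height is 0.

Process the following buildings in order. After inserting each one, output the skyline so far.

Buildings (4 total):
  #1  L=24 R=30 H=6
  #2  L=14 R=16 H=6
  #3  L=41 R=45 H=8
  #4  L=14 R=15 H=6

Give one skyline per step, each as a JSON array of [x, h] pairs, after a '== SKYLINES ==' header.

== SKYLINES ==
[[24,6],[30,0]]
[[14,6],[16,0],[24,6],[30,0]]
[[14,6],[16,0],[24,6],[30,0],[41,8],[45,0]]
[[14,6],[16,0],[24,6],[30,0],[41,8],[45,0]]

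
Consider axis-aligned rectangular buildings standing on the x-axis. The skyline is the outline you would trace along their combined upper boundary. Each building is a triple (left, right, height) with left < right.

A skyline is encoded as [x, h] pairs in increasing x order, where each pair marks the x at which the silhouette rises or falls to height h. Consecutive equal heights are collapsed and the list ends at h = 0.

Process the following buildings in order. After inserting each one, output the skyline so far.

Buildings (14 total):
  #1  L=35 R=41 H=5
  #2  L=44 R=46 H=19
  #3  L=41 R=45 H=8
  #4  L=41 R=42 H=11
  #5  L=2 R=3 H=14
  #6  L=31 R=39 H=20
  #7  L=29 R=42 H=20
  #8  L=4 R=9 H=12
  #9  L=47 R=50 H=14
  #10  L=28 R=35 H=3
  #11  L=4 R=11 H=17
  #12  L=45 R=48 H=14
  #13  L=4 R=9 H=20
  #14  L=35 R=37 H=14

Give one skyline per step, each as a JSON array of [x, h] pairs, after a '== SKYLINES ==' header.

== SKYLINES ==
[[35,5],[41,0]]
[[35,5],[41,0],[44,19],[46,0]]
[[35,5],[41,8],[44,19],[46,0]]
[[35,5],[41,11],[42,8],[44,19],[46,0]]
[[2,14],[3,0],[35,5],[41,11],[42,8],[44,19],[46,0]]
[[2,14],[3,0],[31,20],[39,5],[41,11],[42,8],[44,19],[46,0]]
[[2,14],[3,0],[29,20],[42,8],[44,19],[46,0]]
[[2,14],[3,0],[4,12],[9,0],[29,20],[42,8],[44,19],[46,0]]
[[2,14],[3,0],[4,12],[9,0],[29,20],[42,8],[44,19],[46,0],[47,14],[50,0]]
[[2,14],[3,0],[4,12],[9,0],[28,3],[29,20],[42,8],[44,19],[46,0],[47,14],[50,0]]
[[2,14],[3,0],[4,17],[11,0],[28,3],[29,20],[42,8],[44,19],[46,0],[47,14],[50,0]]
[[2,14],[3,0],[4,17],[11,0],[28,3],[29,20],[42,8],[44,19],[46,14],[50,0]]
[[2,14],[3,0],[4,20],[9,17],[11,0],[28,3],[29,20],[42,8],[44,19],[46,14],[50,0]]
[[2,14],[3,0],[4,20],[9,17],[11,0],[28,3],[29,20],[42,8],[44,19],[46,14],[50,0]]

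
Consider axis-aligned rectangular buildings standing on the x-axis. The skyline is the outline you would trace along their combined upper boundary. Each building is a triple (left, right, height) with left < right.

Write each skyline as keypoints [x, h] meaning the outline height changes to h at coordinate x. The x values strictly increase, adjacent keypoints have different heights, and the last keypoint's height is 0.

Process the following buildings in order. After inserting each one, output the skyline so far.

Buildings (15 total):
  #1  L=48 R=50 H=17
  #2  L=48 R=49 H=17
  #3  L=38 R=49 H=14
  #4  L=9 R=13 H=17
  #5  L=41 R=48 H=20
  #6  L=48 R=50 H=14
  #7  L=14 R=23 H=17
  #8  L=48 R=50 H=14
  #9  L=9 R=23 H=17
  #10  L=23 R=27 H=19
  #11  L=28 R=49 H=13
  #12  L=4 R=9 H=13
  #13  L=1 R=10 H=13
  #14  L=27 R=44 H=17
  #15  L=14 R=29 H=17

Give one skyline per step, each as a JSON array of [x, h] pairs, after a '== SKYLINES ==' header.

== SKYLINES ==
[[48,17],[50,0]]
[[48,17],[50,0]]
[[38,14],[48,17],[50,0]]
[[9,17],[13,0],[38,14],[48,17],[50,0]]
[[9,17],[13,0],[38,14],[41,20],[48,17],[50,0]]
[[9,17],[13,0],[38,14],[41,20],[48,17],[50,0]]
[[9,17],[13,0],[14,17],[23,0],[38,14],[41,20],[48,17],[50,0]]
[[9,17],[13,0],[14,17],[23,0],[38,14],[41,20],[48,17],[50,0]]
[[9,17],[23,0],[38,14],[41,20],[48,17],[50,0]]
[[9,17],[23,19],[27,0],[38,14],[41,20],[48,17],[50,0]]
[[9,17],[23,19],[27,0],[28,13],[38,14],[41,20],[48,17],[50,0]]
[[4,13],[9,17],[23,19],[27,0],[28,13],[38,14],[41,20],[48,17],[50,0]]
[[1,13],[9,17],[23,19],[27,0],[28,13],[38,14],[41,20],[48,17],[50,0]]
[[1,13],[9,17],[23,19],[27,17],[41,20],[48,17],[50,0]]
[[1,13],[9,17],[23,19],[27,17],[41,20],[48,17],[50,0]]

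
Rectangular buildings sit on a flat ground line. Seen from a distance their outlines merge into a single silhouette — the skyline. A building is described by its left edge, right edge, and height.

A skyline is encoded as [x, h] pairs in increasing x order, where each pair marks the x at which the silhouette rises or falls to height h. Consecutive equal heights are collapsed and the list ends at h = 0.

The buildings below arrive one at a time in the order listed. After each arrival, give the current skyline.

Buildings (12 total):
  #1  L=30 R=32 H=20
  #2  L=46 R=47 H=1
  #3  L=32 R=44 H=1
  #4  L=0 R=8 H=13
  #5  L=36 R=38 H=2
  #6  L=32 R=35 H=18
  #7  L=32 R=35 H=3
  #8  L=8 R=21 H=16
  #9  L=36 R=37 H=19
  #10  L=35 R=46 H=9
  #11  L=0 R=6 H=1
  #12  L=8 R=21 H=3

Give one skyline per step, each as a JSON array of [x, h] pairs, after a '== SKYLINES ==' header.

== SKYLINES ==
[[30,20],[32,0]]
[[30,20],[32,0],[46,1],[47,0]]
[[30,20],[32,1],[44,0],[46,1],[47,0]]
[[0,13],[8,0],[30,20],[32,1],[44,0],[46,1],[47,0]]
[[0,13],[8,0],[30,20],[32,1],[36,2],[38,1],[44,0],[46,1],[47,0]]
[[0,13],[8,0],[30,20],[32,18],[35,1],[36,2],[38,1],[44,0],[46,1],[47,0]]
[[0,13],[8,0],[30,20],[32,18],[35,1],[36,2],[38,1],[44,0],[46,1],[47,0]]
[[0,13],[8,16],[21,0],[30,20],[32,18],[35,1],[36,2],[38,1],[44,0],[46,1],[47,0]]
[[0,13],[8,16],[21,0],[30,20],[32,18],[35,1],[36,19],[37,2],[38,1],[44,0],[46,1],[47,0]]
[[0,13],[8,16],[21,0],[30,20],[32,18],[35,9],[36,19],[37,9],[46,1],[47,0]]
[[0,13],[8,16],[21,0],[30,20],[32,18],[35,9],[36,19],[37,9],[46,1],[47,0]]
[[0,13],[8,16],[21,0],[30,20],[32,18],[35,9],[36,19],[37,9],[46,1],[47,0]]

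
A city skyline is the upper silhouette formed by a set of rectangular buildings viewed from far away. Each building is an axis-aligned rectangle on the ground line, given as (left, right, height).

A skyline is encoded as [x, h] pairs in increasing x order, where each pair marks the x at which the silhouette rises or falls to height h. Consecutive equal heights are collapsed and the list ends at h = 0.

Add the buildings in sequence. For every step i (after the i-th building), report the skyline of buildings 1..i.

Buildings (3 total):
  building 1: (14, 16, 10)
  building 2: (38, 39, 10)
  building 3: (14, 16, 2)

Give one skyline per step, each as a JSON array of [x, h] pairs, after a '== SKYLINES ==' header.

== SKYLINES ==
[[14,10],[16,0]]
[[14,10],[16,0],[38,10],[39,0]]
[[14,10],[16,0],[38,10],[39,0]]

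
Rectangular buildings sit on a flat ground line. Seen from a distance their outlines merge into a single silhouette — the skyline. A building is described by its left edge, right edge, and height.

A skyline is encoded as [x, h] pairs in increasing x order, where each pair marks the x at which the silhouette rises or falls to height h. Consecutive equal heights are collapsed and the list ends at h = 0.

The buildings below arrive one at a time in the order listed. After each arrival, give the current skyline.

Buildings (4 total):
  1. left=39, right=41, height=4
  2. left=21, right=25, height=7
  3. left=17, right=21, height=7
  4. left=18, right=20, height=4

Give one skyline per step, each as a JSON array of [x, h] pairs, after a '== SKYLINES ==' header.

== SKYLINES ==
[[39,4],[41,0]]
[[21,7],[25,0],[39,4],[41,0]]
[[17,7],[25,0],[39,4],[41,0]]
[[17,7],[25,0],[39,4],[41,0]]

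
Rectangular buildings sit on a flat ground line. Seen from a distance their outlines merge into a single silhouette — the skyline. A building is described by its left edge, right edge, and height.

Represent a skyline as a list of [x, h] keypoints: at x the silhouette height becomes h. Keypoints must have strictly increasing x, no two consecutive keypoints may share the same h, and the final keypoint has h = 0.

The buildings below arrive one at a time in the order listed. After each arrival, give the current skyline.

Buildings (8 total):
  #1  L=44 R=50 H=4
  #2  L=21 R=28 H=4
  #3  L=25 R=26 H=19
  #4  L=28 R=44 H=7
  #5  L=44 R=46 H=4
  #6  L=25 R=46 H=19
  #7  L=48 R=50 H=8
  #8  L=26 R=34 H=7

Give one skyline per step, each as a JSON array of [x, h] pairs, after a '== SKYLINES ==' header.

== SKYLINES ==
[[44,4],[50,0]]
[[21,4],[28,0],[44,4],[50,0]]
[[21,4],[25,19],[26,4],[28,0],[44,4],[50,0]]
[[21,4],[25,19],[26,4],[28,7],[44,4],[50,0]]
[[21,4],[25,19],[26,4],[28,7],[44,4],[50,0]]
[[21,4],[25,19],[46,4],[50,0]]
[[21,4],[25,19],[46,4],[48,8],[50,0]]
[[21,4],[25,19],[46,4],[48,8],[50,0]]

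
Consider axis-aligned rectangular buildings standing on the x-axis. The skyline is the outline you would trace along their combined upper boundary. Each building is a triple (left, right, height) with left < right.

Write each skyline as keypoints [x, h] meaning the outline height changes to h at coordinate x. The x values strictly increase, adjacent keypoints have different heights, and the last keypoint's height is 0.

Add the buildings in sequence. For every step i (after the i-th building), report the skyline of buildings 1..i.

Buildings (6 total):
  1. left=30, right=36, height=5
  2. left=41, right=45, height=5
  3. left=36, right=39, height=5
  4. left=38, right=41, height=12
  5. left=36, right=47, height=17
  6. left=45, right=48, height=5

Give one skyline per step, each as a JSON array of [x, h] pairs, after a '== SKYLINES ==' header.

== SKYLINES ==
[[30,5],[36,0]]
[[30,5],[36,0],[41,5],[45,0]]
[[30,5],[39,0],[41,5],[45,0]]
[[30,5],[38,12],[41,5],[45,0]]
[[30,5],[36,17],[47,0]]
[[30,5],[36,17],[47,5],[48,0]]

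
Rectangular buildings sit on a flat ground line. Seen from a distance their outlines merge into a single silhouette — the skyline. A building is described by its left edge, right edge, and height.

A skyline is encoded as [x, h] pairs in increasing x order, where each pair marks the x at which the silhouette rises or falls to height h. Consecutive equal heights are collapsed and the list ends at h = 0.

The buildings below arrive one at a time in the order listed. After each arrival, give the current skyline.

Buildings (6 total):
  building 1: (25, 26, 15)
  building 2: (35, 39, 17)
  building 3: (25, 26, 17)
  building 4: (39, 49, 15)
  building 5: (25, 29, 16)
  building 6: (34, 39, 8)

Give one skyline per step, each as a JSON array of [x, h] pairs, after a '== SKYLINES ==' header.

== SKYLINES ==
[[25,15],[26,0]]
[[25,15],[26,0],[35,17],[39,0]]
[[25,17],[26,0],[35,17],[39,0]]
[[25,17],[26,0],[35,17],[39,15],[49,0]]
[[25,17],[26,16],[29,0],[35,17],[39,15],[49,0]]
[[25,17],[26,16],[29,0],[34,8],[35,17],[39,15],[49,0]]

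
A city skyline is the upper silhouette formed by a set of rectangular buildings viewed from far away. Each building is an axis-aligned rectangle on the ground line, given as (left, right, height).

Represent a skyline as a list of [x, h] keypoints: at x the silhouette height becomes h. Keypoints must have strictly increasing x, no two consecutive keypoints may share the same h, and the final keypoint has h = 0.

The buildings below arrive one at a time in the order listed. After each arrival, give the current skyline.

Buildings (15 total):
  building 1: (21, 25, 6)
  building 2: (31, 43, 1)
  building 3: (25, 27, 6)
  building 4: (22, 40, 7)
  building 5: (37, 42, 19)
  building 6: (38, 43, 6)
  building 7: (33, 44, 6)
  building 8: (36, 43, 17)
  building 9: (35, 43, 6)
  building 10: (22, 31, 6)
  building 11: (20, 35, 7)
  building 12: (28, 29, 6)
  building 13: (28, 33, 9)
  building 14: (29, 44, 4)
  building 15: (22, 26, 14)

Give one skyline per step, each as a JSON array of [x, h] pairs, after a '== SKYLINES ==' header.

== SKYLINES ==
[[21,6],[25,0]]
[[21,6],[25,0],[31,1],[43,0]]
[[21,6],[27,0],[31,1],[43,0]]
[[21,6],[22,7],[40,1],[43,0]]
[[21,6],[22,7],[37,19],[42,1],[43,0]]
[[21,6],[22,7],[37,19],[42,6],[43,0]]
[[21,6],[22,7],[37,19],[42,6],[44,0]]
[[21,6],[22,7],[36,17],[37,19],[42,17],[43,6],[44,0]]
[[21,6],[22,7],[36,17],[37,19],[42,17],[43,6],[44,0]]
[[21,6],[22,7],[36,17],[37,19],[42,17],[43,6],[44,0]]
[[20,7],[36,17],[37,19],[42,17],[43,6],[44,0]]
[[20,7],[36,17],[37,19],[42,17],[43,6],[44,0]]
[[20,7],[28,9],[33,7],[36,17],[37,19],[42,17],[43,6],[44,0]]
[[20,7],[28,9],[33,7],[36,17],[37,19],[42,17],[43,6],[44,0]]
[[20,7],[22,14],[26,7],[28,9],[33,7],[36,17],[37,19],[42,17],[43,6],[44,0]]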